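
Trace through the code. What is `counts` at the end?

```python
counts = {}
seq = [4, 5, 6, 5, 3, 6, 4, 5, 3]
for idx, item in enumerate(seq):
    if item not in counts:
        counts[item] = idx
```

Let's trace through this code step by step.

Initialize: counts = {}
Initialize: seq = [4, 5, 6, 5, 3, 6, 4, 5, 3]
Entering loop: for idx, item in enumerate(seq):

After execution: counts = {4: 0, 5: 1, 6: 2, 3: 4}
{4: 0, 5: 1, 6: 2, 3: 4}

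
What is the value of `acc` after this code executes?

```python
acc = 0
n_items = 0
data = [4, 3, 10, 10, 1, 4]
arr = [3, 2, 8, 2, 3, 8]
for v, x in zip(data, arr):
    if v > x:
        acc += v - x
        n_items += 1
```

Let's trace through this code step by step.

Initialize: acc = 0
Initialize: n_items = 0
Initialize: data = [4, 3, 10, 10, 1, 4]
Initialize: arr = [3, 2, 8, 2, 3, 8]
Entering loop: for v, x in zip(data, arr):

After execution: acc = 12
12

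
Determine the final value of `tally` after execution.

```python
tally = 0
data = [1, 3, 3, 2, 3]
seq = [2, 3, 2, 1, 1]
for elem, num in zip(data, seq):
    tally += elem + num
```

Let's trace through this code step by step.

Initialize: tally = 0
Initialize: data = [1, 3, 3, 2, 3]
Initialize: seq = [2, 3, 2, 1, 1]
Entering loop: for elem, num in zip(data, seq):

After execution: tally = 21
21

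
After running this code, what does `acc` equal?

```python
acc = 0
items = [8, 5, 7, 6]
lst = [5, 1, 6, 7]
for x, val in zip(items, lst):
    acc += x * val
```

Let's trace through this code step by step.

Initialize: acc = 0
Initialize: items = [8, 5, 7, 6]
Initialize: lst = [5, 1, 6, 7]
Entering loop: for x, val in zip(items, lst):

After execution: acc = 129
129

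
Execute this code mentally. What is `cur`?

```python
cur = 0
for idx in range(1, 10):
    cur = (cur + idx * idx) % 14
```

Let's trace through this code step by step.

Initialize: cur = 0
Entering loop: for idx in range(1, 10):

After execution: cur = 5
5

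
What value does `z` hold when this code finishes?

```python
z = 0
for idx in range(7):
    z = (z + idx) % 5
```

Let's trace through this code step by step.

Initialize: z = 0
Entering loop: for idx in range(7):

After execution: z = 1
1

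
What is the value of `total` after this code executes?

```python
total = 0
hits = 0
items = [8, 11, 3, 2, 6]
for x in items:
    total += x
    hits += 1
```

Let's trace through this code step by step.

Initialize: total = 0
Initialize: hits = 0
Initialize: items = [8, 11, 3, 2, 6]
Entering loop: for x in items:

After execution: total = 30
30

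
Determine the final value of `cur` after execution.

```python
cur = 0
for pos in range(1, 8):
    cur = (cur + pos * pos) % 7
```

Let's trace through this code step by step.

Initialize: cur = 0
Entering loop: for pos in range(1, 8):

After execution: cur = 0
0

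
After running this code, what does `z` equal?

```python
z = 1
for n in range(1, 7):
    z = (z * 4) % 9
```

Let's trace through this code step by step.

Initialize: z = 1
Entering loop: for n in range(1, 7):

After execution: z = 1
1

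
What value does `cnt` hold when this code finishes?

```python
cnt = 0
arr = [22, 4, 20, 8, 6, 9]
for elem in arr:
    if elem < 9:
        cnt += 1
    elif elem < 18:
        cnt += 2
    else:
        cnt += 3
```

Let's trace through this code step by step.

Initialize: cnt = 0
Initialize: arr = [22, 4, 20, 8, 6, 9]
Entering loop: for elem in arr:

After execution: cnt = 11
11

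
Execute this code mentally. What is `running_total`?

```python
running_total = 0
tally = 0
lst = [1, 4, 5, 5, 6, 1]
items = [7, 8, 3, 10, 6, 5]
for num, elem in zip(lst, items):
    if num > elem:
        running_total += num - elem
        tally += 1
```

Let's trace through this code step by step.

Initialize: running_total = 0
Initialize: tally = 0
Initialize: lst = [1, 4, 5, 5, 6, 1]
Initialize: items = [7, 8, 3, 10, 6, 5]
Entering loop: for num, elem in zip(lst, items):

After execution: running_total = 2
2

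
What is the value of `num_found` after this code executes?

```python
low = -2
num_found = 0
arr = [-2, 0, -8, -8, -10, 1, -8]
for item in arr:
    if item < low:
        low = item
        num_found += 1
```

Let's trace through this code step by step.

Initialize: low = -2
Initialize: num_found = 0
Initialize: arr = [-2, 0, -8, -8, -10, 1, -8]
Entering loop: for item in arr:

After execution: num_found = 2
2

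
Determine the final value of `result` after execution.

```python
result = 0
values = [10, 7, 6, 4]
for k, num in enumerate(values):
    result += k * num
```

Let's trace through this code step by step.

Initialize: result = 0
Initialize: values = [10, 7, 6, 4]
Entering loop: for k, num in enumerate(values):

After execution: result = 31
31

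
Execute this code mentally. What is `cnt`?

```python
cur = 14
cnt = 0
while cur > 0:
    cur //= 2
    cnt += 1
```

Let's trace through this code step by step.

Initialize: cur = 14
Initialize: cnt = 0
Entering loop: while cur > 0:

After execution: cnt = 4
4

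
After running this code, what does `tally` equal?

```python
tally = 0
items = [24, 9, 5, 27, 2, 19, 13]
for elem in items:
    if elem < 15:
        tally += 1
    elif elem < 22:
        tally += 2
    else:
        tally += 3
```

Let's trace through this code step by step.

Initialize: tally = 0
Initialize: items = [24, 9, 5, 27, 2, 19, 13]
Entering loop: for elem in items:

After execution: tally = 12
12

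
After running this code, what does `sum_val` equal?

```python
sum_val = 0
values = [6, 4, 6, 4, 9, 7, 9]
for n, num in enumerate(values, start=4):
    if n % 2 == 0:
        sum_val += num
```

Let's trace through this code step by step.

Initialize: sum_val = 0
Initialize: values = [6, 4, 6, 4, 9, 7, 9]
Entering loop: for n, num in enumerate(values, start=4):

After execution: sum_val = 30
30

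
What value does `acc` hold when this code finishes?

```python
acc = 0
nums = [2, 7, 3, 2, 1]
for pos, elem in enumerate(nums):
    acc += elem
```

Let's trace through this code step by step.

Initialize: acc = 0
Initialize: nums = [2, 7, 3, 2, 1]
Entering loop: for pos, elem in enumerate(nums):

After execution: acc = 15
15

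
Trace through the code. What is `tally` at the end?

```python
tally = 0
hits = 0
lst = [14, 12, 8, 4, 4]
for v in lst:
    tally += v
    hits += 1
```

Let's trace through this code step by step.

Initialize: tally = 0
Initialize: hits = 0
Initialize: lst = [14, 12, 8, 4, 4]
Entering loop: for v in lst:

After execution: tally = 42
42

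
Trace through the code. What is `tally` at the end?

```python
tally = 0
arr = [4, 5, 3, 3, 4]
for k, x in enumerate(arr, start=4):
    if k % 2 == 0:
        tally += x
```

Let's trace through this code step by step.

Initialize: tally = 0
Initialize: arr = [4, 5, 3, 3, 4]
Entering loop: for k, x in enumerate(arr, start=4):

After execution: tally = 11
11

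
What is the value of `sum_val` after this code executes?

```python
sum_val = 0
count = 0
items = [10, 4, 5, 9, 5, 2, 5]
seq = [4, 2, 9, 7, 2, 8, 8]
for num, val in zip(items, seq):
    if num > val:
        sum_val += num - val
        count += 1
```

Let's trace through this code step by step.

Initialize: sum_val = 0
Initialize: count = 0
Initialize: items = [10, 4, 5, 9, 5, 2, 5]
Initialize: seq = [4, 2, 9, 7, 2, 8, 8]
Entering loop: for num, val in zip(items, seq):

After execution: sum_val = 13
13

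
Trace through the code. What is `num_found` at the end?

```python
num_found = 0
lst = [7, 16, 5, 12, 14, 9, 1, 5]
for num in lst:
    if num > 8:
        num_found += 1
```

Let's trace through this code step by step.

Initialize: num_found = 0
Initialize: lst = [7, 16, 5, 12, 14, 9, 1, 5]
Entering loop: for num in lst:

After execution: num_found = 4
4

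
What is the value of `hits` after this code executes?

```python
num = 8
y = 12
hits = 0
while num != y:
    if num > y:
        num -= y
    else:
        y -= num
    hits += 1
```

Let's trace through this code step by step.

Initialize: num = 8
Initialize: y = 12
Initialize: hits = 0
Entering loop: while num != y:

After execution: hits = 2
2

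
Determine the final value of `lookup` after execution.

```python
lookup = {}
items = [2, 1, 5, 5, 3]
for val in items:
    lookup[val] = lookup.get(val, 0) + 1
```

Let's trace through this code step by step.

Initialize: lookup = {}
Initialize: items = [2, 1, 5, 5, 3]
Entering loop: for val in items:

After execution: lookup = {2: 1, 1: 1, 5: 2, 3: 1}
{2: 1, 1: 1, 5: 2, 3: 1}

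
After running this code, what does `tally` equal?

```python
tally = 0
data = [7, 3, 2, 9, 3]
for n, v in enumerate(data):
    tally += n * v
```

Let's trace through this code step by step.

Initialize: tally = 0
Initialize: data = [7, 3, 2, 9, 3]
Entering loop: for n, v in enumerate(data):

After execution: tally = 46
46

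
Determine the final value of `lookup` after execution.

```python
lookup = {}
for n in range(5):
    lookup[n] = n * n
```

Let's trace through this code step by step.

Initialize: lookup = {}
Entering loop: for n in range(5):

After execution: lookup = {0: 0, 1: 1, 2: 4, 3: 9, 4: 16}
{0: 0, 1: 1, 2: 4, 3: 9, 4: 16}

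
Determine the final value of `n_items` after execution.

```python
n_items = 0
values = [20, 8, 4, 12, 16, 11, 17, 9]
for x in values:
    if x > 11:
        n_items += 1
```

Let's trace through this code step by step.

Initialize: n_items = 0
Initialize: values = [20, 8, 4, 12, 16, 11, 17, 9]
Entering loop: for x in values:

After execution: n_items = 4
4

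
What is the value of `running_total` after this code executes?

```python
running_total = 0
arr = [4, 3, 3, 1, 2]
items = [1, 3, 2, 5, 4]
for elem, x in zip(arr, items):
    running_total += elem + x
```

Let's trace through this code step by step.

Initialize: running_total = 0
Initialize: arr = [4, 3, 3, 1, 2]
Initialize: items = [1, 3, 2, 5, 4]
Entering loop: for elem, x in zip(arr, items):

After execution: running_total = 28
28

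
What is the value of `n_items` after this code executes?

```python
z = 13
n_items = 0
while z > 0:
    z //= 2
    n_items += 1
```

Let's trace through this code step by step.

Initialize: z = 13
Initialize: n_items = 0
Entering loop: while z > 0:

After execution: n_items = 4
4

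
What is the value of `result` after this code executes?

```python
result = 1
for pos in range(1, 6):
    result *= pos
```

Let's trace through this code step by step.

Initialize: result = 1
Entering loop: for pos in range(1, 6):

After execution: result = 120
120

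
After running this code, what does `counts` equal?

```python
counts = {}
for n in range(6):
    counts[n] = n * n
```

Let's trace through this code step by step.

Initialize: counts = {}
Entering loop: for n in range(6):

After execution: counts = {0: 0, 1: 1, 2: 4, 3: 9, 4: 16, 5: 25}
{0: 0, 1: 1, 2: 4, 3: 9, 4: 16, 5: 25}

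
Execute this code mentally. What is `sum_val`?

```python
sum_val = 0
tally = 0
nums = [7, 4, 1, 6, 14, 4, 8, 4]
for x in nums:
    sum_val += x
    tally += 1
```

Let's trace through this code step by step.

Initialize: sum_val = 0
Initialize: tally = 0
Initialize: nums = [7, 4, 1, 6, 14, 4, 8, 4]
Entering loop: for x in nums:

After execution: sum_val = 48
48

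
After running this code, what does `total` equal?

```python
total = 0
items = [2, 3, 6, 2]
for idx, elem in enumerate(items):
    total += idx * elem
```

Let's trace through this code step by step.

Initialize: total = 0
Initialize: items = [2, 3, 6, 2]
Entering loop: for idx, elem in enumerate(items):

After execution: total = 21
21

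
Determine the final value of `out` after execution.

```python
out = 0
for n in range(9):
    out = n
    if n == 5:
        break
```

Let's trace through this code step by step.

Initialize: out = 0
Entering loop: for n in range(9):

After execution: out = 5
5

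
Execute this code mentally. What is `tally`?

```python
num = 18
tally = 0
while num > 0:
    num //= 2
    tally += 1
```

Let's trace through this code step by step.

Initialize: num = 18
Initialize: tally = 0
Entering loop: while num > 0:

After execution: tally = 5
5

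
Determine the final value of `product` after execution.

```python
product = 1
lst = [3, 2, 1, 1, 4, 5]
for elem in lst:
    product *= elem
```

Let's trace through this code step by step.

Initialize: product = 1
Initialize: lst = [3, 2, 1, 1, 4, 5]
Entering loop: for elem in lst:

After execution: product = 120
120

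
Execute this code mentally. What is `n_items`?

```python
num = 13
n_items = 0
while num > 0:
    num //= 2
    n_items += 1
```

Let's trace through this code step by step.

Initialize: num = 13
Initialize: n_items = 0
Entering loop: while num > 0:

After execution: n_items = 4
4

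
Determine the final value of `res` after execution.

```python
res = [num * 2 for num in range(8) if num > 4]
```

Let's trace through this code step by step.

Initialize: res = [num * 2 for num in range(8) if num > 4]

After execution: res = [10, 12, 14]
[10, 12, 14]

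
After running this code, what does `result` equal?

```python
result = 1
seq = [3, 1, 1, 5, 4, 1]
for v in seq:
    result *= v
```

Let's trace through this code step by step.

Initialize: result = 1
Initialize: seq = [3, 1, 1, 5, 4, 1]
Entering loop: for v in seq:

After execution: result = 60
60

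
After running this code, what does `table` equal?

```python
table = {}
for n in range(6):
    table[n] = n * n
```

Let's trace through this code step by step.

Initialize: table = {}
Entering loop: for n in range(6):

After execution: table = {0: 0, 1: 1, 2: 4, 3: 9, 4: 16, 5: 25}
{0: 0, 1: 1, 2: 4, 3: 9, 4: 16, 5: 25}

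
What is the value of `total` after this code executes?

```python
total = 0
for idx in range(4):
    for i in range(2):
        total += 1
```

Let's trace through this code step by step.

Initialize: total = 0
Entering loop: for idx in range(4):

After execution: total = 8
8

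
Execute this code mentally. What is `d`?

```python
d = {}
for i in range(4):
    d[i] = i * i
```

Let's trace through this code step by step.

Initialize: d = {}
Entering loop: for i in range(4):

After execution: d = {0: 0, 1: 1, 2: 4, 3: 9}
{0: 0, 1: 1, 2: 4, 3: 9}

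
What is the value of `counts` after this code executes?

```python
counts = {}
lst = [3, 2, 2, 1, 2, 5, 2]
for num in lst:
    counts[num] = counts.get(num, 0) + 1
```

Let's trace through this code step by step.

Initialize: counts = {}
Initialize: lst = [3, 2, 2, 1, 2, 5, 2]
Entering loop: for num in lst:

After execution: counts = {3: 1, 2: 4, 1: 1, 5: 1}
{3: 1, 2: 4, 1: 1, 5: 1}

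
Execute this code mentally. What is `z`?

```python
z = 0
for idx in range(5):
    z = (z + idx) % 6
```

Let's trace through this code step by step.

Initialize: z = 0
Entering loop: for idx in range(5):

After execution: z = 4
4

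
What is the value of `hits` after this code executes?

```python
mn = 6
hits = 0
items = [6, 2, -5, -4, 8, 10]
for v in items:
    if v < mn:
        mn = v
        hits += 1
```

Let's trace through this code step by step.

Initialize: mn = 6
Initialize: hits = 0
Initialize: items = [6, 2, -5, -4, 8, 10]
Entering loop: for v in items:

After execution: hits = 2
2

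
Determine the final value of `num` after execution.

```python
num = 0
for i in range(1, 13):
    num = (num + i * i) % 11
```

Let's trace through this code step by step.

Initialize: num = 0
Entering loop: for i in range(1, 13):

After execution: num = 1
1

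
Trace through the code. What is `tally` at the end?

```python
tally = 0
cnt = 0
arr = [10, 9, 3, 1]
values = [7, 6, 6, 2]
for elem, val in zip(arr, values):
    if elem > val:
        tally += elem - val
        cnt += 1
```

Let's trace through this code step by step.

Initialize: tally = 0
Initialize: cnt = 0
Initialize: arr = [10, 9, 3, 1]
Initialize: values = [7, 6, 6, 2]
Entering loop: for elem, val in zip(arr, values):

After execution: tally = 6
6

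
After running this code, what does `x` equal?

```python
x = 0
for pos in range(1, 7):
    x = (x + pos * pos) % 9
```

Let's trace through this code step by step.

Initialize: x = 0
Entering loop: for pos in range(1, 7):

After execution: x = 1
1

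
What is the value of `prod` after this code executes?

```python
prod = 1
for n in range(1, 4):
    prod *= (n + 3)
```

Let's trace through this code step by step.

Initialize: prod = 1
Entering loop: for n in range(1, 4):

After execution: prod = 120
120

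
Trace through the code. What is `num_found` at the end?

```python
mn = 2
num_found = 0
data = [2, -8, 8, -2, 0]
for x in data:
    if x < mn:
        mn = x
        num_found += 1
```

Let's trace through this code step by step.

Initialize: mn = 2
Initialize: num_found = 0
Initialize: data = [2, -8, 8, -2, 0]
Entering loop: for x in data:

After execution: num_found = 1
1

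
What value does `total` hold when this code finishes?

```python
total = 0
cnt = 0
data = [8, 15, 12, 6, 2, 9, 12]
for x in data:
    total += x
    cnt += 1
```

Let's trace through this code step by step.

Initialize: total = 0
Initialize: cnt = 0
Initialize: data = [8, 15, 12, 6, 2, 9, 12]
Entering loop: for x in data:

After execution: total = 64
64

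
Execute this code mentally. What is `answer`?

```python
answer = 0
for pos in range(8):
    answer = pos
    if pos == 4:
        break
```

Let's trace through this code step by step.

Initialize: answer = 0
Entering loop: for pos in range(8):

After execution: answer = 4
4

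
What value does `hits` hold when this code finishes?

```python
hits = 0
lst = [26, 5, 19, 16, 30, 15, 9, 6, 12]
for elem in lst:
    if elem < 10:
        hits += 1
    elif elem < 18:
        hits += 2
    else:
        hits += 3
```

Let's trace through this code step by step.

Initialize: hits = 0
Initialize: lst = [26, 5, 19, 16, 30, 15, 9, 6, 12]
Entering loop: for elem in lst:

After execution: hits = 18
18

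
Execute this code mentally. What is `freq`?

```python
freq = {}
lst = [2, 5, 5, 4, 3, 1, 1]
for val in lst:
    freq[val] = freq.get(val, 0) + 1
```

Let's trace through this code step by step.

Initialize: freq = {}
Initialize: lst = [2, 5, 5, 4, 3, 1, 1]
Entering loop: for val in lst:

After execution: freq = {2: 1, 5: 2, 4: 1, 3: 1, 1: 2}
{2: 1, 5: 2, 4: 1, 3: 1, 1: 2}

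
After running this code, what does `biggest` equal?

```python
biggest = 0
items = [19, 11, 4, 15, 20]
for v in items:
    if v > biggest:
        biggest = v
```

Let's trace through this code step by step.

Initialize: biggest = 0
Initialize: items = [19, 11, 4, 15, 20]
Entering loop: for v in items:

After execution: biggest = 20
20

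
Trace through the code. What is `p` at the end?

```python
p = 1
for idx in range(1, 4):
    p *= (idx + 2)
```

Let's trace through this code step by step.

Initialize: p = 1
Entering loop: for idx in range(1, 4):

After execution: p = 60
60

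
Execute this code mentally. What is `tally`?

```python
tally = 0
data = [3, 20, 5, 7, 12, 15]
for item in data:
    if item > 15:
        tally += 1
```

Let's trace through this code step by step.

Initialize: tally = 0
Initialize: data = [3, 20, 5, 7, 12, 15]
Entering loop: for item in data:

After execution: tally = 1
1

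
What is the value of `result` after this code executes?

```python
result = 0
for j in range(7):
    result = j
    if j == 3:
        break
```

Let's trace through this code step by step.

Initialize: result = 0
Entering loop: for j in range(7):

After execution: result = 3
3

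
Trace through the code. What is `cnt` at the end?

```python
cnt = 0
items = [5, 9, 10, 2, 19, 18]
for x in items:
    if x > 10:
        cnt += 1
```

Let's trace through this code step by step.

Initialize: cnt = 0
Initialize: items = [5, 9, 10, 2, 19, 18]
Entering loop: for x in items:

After execution: cnt = 2
2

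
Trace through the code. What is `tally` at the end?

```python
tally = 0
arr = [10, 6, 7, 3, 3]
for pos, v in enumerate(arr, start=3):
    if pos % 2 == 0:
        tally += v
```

Let's trace through this code step by step.

Initialize: tally = 0
Initialize: arr = [10, 6, 7, 3, 3]
Entering loop: for pos, v in enumerate(arr, start=3):

After execution: tally = 9
9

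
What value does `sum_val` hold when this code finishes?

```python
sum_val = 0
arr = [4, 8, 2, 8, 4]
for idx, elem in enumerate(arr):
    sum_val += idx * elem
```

Let's trace through this code step by step.

Initialize: sum_val = 0
Initialize: arr = [4, 8, 2, 8, 4]
Entering loop: for idx, elem in enumerate(arr):

After execution: sum_val = 52
52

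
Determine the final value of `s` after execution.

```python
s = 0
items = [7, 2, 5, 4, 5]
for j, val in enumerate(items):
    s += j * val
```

Let's trace through this code step by step.

Initialize: s = 0
Initialize: items = [7, 2, 5, 4, 5]
Entering loop: for j, val in enumerate(items):

After execution: s = 44
44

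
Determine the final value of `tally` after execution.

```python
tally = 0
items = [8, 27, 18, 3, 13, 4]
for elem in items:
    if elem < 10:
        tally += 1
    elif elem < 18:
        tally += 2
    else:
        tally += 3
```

Let's trace through this code step by step.

Initialize: tally = 0
Initialize: items = [8, 27, 18, 3, 13, 4]
Entering loop: for elem in items:

After execution: tally = 11
11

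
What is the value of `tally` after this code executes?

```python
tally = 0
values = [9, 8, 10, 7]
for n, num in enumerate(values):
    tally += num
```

Let's trace through this code step by step.

Initialize: tally = 0
Initialize: values = [9, 8, 10, 7]
Entering loop: for n, num in enumerate(values):

After execution: tally = 34
34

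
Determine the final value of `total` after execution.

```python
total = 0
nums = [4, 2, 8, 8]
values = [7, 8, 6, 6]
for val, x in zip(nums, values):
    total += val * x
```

Let's trace through this code step by step.

Initialize: total = 0
Initialize: nums = [4, 2, 8, 8]
Initialize: values = [7, 8, 6, 6]
Entering loop: for val, x in zip(nums, values):

After execution: total = 140
140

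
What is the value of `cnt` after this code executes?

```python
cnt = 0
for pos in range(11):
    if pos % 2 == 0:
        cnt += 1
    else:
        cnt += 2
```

Let's trace through this code step by step.

Initialize: cnt = 0
Entering loop: for pos in range(11):

After execution: cnt = 16
16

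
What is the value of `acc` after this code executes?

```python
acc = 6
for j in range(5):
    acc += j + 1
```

Let's trace through this code step by step.

Initialize: acc = 6
Entering loop: for j in range(5):

After execution: acc = 21
21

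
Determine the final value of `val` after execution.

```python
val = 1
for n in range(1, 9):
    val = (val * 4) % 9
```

Let's trace through this code step by step.

Initialize: val = 1
Entering loop: for n in range(1, 9):

After execution: val = 7
7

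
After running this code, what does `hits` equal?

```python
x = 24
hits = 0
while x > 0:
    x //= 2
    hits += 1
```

Let's trace through this code step by step.

Initialize: x = 24
Initialize: hits = 0
Entering loop: while x > 0:

After execution: hits = 5
5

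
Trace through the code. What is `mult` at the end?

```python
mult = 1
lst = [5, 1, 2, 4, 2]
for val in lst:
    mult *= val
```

Let's trace through this code step by step.

Initialize: mult = 1
Initialize: lst = [5, 1, 2, 4, 2]
Entering loop: for val in lst:

After execution: mult = 80
80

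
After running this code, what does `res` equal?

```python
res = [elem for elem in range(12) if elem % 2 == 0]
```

Let's trace through this code step by step.

Initialize: res = [elem for elem in range(12) if elem % 2 == 0]

After execution: res = [0, 2, 4, 6, 8, 10]
[0, 2, 4, 6, 8, 10]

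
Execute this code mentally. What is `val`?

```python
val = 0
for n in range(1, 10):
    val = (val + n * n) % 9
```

Let's trace through this code step by step.

Initialize: val = 0
Entering loop: for n in range(1, 10):

After execution: val = 6
6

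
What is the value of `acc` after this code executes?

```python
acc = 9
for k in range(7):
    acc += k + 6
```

Let's trace through this code step by step.

Initialize: acc = 9
Entering loop: for k in range(7):

After execution: acc = 72
72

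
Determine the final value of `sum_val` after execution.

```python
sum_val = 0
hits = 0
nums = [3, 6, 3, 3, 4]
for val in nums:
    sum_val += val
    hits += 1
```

Let's trace through this code step by step.

Initialize: sum_val = 0
Initialize: hits = 0
Initialize: nums = [3, 6, 3, 3, 4]
Entering loop: for val in nums:

After execution: sum_val = 19
19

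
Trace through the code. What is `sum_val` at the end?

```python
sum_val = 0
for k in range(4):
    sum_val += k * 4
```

Let's trace through this code step by step.

Initialize: sum_val = 0
Entering loop: for k in range(4):

After execution: sum_val = 24
24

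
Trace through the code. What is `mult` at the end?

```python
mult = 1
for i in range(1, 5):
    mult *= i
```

Let's trace through this code step by step.

Initialize: mult = 1
Entering loop: for i in range(1, 5):

After execution: mult = 24
24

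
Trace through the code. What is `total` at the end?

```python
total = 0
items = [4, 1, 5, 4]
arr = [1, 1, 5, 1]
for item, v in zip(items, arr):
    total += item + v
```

Let's trace through this code step by step.

Initialize: total = 0
Initialize: items = [4, 1, 5, 4]
Initialize: arr = [1, 1, 5, 1]
Entering loop: for item, v in zip(items, arr):

After execution: total = 22
22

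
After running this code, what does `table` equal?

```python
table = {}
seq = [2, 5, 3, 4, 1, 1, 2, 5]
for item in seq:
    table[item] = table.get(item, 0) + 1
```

Let's trace through this code step by step.

Initialize: table = {}
Initialize: seq = [2, 5, 3, 4, 1, 1, 2, 5]
Entering loop: for item in seq:

After execution: table = {2: 2, 5: 2, 3: 1, 4: 1, 1: 2}
{2: 2, 5: 2, 3: 1, 4: 1, 1: 2}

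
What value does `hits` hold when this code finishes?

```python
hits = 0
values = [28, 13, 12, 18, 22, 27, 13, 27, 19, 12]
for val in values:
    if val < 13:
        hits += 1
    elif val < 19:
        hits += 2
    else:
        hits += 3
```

Let's trace through this code step by step.

Initialize: hits = 0
Initialize: values = [28, 13, 12, 18, 22, 27, 13, 27, 19, 12]
Entering loop: for val in values:

After execution: hits = 23
23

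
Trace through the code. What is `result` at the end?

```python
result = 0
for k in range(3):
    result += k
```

Let's trace through this code step by step.

Initialize: result = 0
Entering loop: for k in range(3):

After execution: result = 3
3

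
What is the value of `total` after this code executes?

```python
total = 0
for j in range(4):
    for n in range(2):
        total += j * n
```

Let's trace through this code step by step.

Initialize: total = 0
Entering loop: for j in range(4):

After execution: total = 6
6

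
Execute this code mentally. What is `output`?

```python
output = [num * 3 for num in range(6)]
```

Let's trace through this code step by step.

Initialize: output = [num * 3 for num in range(6)]

After execution: output = [0, 3, 6, 9, 12, 15]
[0, 3, 6, 9, 12, 15]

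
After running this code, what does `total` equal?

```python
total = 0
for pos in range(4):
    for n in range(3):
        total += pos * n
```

Let's trace through this code step by step.

Initialize: total = 0
Entering loop: for pos in range(4):

After execution: total = 18
18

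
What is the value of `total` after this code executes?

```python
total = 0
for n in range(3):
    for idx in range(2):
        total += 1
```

Let's trace through this code step by step.

Initialize: total = 0
Entering loop: for n in range(3):

After execution: total = 6
6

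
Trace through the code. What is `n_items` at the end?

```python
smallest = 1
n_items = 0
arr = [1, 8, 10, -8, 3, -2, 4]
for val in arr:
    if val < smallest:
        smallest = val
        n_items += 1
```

Let's trace through this code step by step.

Initialize: smallest = 1
Initialize: n_items = 0
Initialize: arr = [1, 8, 10, -8, 3, -2, 4]
Entering loop: for val in arr:

After execution: n_items = 1
1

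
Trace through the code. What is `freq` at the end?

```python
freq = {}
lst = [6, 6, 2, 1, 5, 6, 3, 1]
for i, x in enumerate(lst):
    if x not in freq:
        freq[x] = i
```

Let's trace through this code step by step.

Initialize: freq = {}
Initialize: lst = [6, 6, 2, 1, 5, 6, 3, 1]
Entering loop: for i, x in enumerate(lst):

After execution: freq = {6: 0, 2: 2, 1: 3, 5: 4, 3: 6}
{6: 0, 2: 2, 1: 3, 5: 4, 3: 6}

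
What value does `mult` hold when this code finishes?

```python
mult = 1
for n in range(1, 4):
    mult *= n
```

Let's trace through this code step by step.

Initialize: mult = 1
Entering loop: for n in range(1, 4):

After execution: mult = 6
6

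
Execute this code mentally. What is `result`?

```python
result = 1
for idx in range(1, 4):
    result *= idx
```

Let's trace through this code step by step.

Initialize: result = 1
Entering loop: for idx in range(1, 4):

After execution: result = 6
6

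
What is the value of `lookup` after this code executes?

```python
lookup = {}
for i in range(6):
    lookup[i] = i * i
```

Let's trace through this code step by step.

Initialize: lookup = {}
Entering loop: for i in range(6):

After execution: lookup = {0: 0, 1: 1, 2: 4, 3: 9, 4: 16, 5: 25}
{0: 0, 1: 1, 2: 4, 3: 9, 4: 16, 5: 25}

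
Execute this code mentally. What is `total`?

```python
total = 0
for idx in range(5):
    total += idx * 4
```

Let's trace through this code step by step.

Initialize: total = 0
Entering loop: for idx in range(5):

After execution: total = 40
40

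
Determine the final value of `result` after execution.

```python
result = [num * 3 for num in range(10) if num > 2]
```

Let's trace through this code step by step.

Initialize: result = [num * 3 for num in range(10) if num > 2]

After execution: result = [9, 12, 15, 18, 21, 24, 27]
[9, 12, 15, 18, 21, 24, 27]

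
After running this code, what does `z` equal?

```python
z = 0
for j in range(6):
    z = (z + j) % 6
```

Let's trace through this code step by step.

Initialize: z = 0
Entering loop: for j in range(6):

After execution: z = 3
3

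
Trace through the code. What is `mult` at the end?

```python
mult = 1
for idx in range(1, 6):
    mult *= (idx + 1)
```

Let's trace through this code step by step.

Initialize: mult = 1
Entering loop: for idx in range(1, 6):

After execution: mult = 720
720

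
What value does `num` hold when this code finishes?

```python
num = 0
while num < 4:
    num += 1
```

Let's trace through this code step by step.

Initialize: num = 0
Entering loop: while num < 4:

After execution: num = 4
4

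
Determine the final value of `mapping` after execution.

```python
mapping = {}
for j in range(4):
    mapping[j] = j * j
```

Let's trace through this code step by step.

Initialize: mapping = {}
Entering loop: for j in range(4):

After execution: mapping = {0: 0, 1: 1, 2: 4, 3: 9}
{0: 0, 1: 1, 2: 4, 3: 9}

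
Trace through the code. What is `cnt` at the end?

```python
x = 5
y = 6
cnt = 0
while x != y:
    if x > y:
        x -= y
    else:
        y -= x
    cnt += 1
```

Let's trace through this code step by step.

Initialize: x = 5
Initialize: y = 6
Initialize: cnt = 0
Entering loop: while x != y:

After execution: cnt = 5
5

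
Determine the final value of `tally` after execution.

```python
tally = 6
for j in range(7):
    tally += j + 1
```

Let's trace through this code step by step.

Initialize: tally = 6
Entering loop: for j in range(7):

After execution: tally = 34
34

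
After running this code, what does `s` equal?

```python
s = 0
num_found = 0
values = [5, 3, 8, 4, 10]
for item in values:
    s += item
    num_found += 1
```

Let's trace through this code step by step.

Initialize: s = 0
Initialize: num_found = 0
Initialize: values = [5, 3, 8, 4, 10]
Entering loop: for item in values:

After execution: s = 30
30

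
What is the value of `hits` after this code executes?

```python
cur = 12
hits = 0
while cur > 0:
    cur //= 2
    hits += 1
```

Let's trace through this code step by step.

Initialize: cur = 12
Initialize: hits = 0
Entering loop: while cur > 0:

After execution: hits = 4
4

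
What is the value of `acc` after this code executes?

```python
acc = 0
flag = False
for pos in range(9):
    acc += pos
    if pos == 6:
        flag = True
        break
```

Let's trace through this code step by step.

Initialize: acc = 0
Initialize: flag = False
Entering loop: for pos in range(9):

After execution: acc = 21
21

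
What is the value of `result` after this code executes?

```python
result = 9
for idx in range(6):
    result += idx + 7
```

Let's trace through this code step by step.

Initialize: result = 9
Entering loop: for idx in range(6):

After execution: result = 66
66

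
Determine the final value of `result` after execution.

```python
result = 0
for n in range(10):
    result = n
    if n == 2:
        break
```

Let's trace through this code step by step.

Initialize: result = 0
Entering loop: for n in range(10):

After execution: result = 2
2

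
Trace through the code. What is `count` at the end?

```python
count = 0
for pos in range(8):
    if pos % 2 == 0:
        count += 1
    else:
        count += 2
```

Let's trace through this code step by step.

Initialize: count = 0
Entering loop: for pos in range(8):

After execution: count = 12
12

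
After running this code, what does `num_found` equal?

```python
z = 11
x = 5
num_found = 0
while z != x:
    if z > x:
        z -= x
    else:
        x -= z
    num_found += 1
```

Let's trace through this code step by step.

Initialize: z = 11
Initialize: x = 5
Initialize: num_found = 0
Entering loop: while z != x:

After execution: num_found = 6
6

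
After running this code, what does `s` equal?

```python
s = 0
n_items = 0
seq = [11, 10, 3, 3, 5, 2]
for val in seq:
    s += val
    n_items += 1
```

Let's trace through this code step by step.

Initialize: s = 0
Initialize: n_items = 0
Initialize: seq = [11, 10, 3, 3, 5, 2]
Entering loop: for val in seq:

After execution: s = 34
34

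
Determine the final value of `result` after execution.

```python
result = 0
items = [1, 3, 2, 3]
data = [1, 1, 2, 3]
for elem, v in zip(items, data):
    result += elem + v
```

Let's trace through this code step by step.

Initialize: result = 0
Initialize: items = [1, 3, 2, 3]
Initialize: data = [1, 1, 2, 3]
Entering loop: for elem, v in zip(items, data):

After execution: result = 16
16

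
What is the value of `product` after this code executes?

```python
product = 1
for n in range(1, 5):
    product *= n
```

Let's trace through this code step by step.

Initialize: product = 1
Entering loop: for n in range(1, 5):

After execution: product = 24
24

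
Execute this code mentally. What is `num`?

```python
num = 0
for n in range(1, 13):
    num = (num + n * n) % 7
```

Let's trace through this code step by step.

Initialize: num = 0
Entering loop: for n in range(1, 13):

After execution: num = 6
6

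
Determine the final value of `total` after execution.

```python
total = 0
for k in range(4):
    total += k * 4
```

Let's trace through this code step by step.

Initialize: total = 0
Entering loop: for k in range(4):

After execution: total = 24
24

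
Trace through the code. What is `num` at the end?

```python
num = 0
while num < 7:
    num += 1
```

Let's trace through this code step by step.

Initialize: num = 0
Entering loop: while num < 7:

After execution: num = 7
7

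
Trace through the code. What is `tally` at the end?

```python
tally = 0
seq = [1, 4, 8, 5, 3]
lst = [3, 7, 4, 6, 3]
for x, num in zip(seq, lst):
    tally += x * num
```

Let's trace through this code step by step.

Initialize: tally = 0
Initialize: seq = [1, 4, 8, 5, 3]
Initialize: lst = [3, 7, 4, 6, 3]
Entering loop: for x, num in zip(seq, lst):

After execution: tally = 102
102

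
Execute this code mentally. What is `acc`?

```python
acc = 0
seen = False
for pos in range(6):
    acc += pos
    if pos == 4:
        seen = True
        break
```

Let's trace through this code step by step.

Initialize: acc = 0
Initialize: seen = False
Entering loop: for pos in range(6):

After execution: acc = 10
10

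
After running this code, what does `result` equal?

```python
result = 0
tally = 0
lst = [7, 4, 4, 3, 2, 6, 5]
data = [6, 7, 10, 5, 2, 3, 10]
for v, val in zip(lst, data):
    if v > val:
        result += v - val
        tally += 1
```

Let's trace through this code step by step.

Initialize: result = 0
Initialize: tally = 0
Initialize: lst = [7, 4, 4, 3, 2, 6, 5]
Initialize: data = [6, 7, 10, 5, 2, 3, 10]
Entering loop: for v, val in zip(lst, data):

After execution: result = 4
4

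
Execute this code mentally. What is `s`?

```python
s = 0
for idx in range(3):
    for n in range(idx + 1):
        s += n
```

Let's trace through this code step by step.

Initialize: s = 0
Entering loop: for idx in range(3):

After execution: s = 4
4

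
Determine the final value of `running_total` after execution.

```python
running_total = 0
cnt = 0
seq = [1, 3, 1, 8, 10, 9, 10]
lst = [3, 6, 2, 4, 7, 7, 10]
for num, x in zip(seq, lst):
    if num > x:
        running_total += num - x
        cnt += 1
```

Let's trace through this code step by step.

Initialize: running_total = 0
Initialize: cnt = 0
Initialize: seq = [1, 3, 1, 8, 10, 9, 10]
Initialize: lst = [3, 6, 2, 4, 7, 7, 10]
Entering loop: for num, x in zip(seq, lst):

After execution: running_total = 9
9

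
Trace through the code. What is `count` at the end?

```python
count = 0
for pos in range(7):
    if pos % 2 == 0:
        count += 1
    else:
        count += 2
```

Let's trace through this code step by step.

Initialize: count = 0
Entering loop: for pos in range(7):

After execution: count = 10
10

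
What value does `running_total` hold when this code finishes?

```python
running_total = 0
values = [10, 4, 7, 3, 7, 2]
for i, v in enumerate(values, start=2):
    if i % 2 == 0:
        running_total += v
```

Let's trace through this code step by step.

Initialize: running_total = 0
Initialize: values = [10, 4, 7, 3, 7, 2]
Entering loop: for i, v in enumerate(values, start=2):

After execution: running_total = 24
24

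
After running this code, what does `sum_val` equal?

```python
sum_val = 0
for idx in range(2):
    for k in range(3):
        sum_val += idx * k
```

Let's trace through this code step by step.

Initialize: sum_val = 0
Entering loop: for idx in range(2):

After execution: sum_val = 3
3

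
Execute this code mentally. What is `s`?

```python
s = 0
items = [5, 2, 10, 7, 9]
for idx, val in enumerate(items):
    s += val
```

Let's trace through this code step by step.

Initialize: s = 0
Initialize: items = [5, 2, 10, 7, 9]
Entering loop: for idx, val in enumerate(items):

After execution: s = 33
33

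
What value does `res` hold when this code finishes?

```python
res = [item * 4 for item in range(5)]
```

Let's trace through this code step by step.

Initialize: res = [item * 4 for item in range(5)]

After execution: res = [0, 4, 8, 12, 16]
[0, 4, 8, 12, 16]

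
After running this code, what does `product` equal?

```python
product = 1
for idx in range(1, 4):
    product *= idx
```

Let's trace through this code step by step.

Initialize: product = 1
Entering loop: for idx in range(1, 4):

After execution: product = 6
6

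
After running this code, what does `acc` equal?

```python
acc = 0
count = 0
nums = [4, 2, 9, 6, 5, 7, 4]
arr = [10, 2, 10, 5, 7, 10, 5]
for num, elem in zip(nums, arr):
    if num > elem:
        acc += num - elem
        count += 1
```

Let's trace through this code step by step.

Initialize: acc = 0
Initialize: count = 0
Initialize: nums = [4, 2, 9, 6, 5, 7, 4]
Initialize: arr = [10, 2, 10, 5, 7, 10, 5]
Entering loop: for num, elem in zip(nums, arr):

After execution: acc = 1
1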